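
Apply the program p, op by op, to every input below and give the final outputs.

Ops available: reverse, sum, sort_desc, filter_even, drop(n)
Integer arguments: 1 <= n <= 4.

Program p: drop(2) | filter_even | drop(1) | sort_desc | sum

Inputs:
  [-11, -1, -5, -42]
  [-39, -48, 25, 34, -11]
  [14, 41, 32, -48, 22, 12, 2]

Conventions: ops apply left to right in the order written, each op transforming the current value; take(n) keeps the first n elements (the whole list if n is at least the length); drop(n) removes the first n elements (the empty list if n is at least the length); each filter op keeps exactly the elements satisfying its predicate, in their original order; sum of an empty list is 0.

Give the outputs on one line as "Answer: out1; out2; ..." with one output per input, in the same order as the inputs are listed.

0; 0; -12

Execution, op by op:
  [-11, -1, -5, -42] -> [-5, -42] -> [-42] -> [] -> [] -> 0
  [-39, -48, 25, 34, -11] -> [25, 34, -11] -> [34] -> [] -> [] -> 0
  [14, 41, 32, -48, 22, 12, 2] -> [32, -48, 22, 12, 2] -> [32, -48, 22, 12, 2] -> [-48, 22, 12, 2] -> [22, 12, 2, -48] -> -12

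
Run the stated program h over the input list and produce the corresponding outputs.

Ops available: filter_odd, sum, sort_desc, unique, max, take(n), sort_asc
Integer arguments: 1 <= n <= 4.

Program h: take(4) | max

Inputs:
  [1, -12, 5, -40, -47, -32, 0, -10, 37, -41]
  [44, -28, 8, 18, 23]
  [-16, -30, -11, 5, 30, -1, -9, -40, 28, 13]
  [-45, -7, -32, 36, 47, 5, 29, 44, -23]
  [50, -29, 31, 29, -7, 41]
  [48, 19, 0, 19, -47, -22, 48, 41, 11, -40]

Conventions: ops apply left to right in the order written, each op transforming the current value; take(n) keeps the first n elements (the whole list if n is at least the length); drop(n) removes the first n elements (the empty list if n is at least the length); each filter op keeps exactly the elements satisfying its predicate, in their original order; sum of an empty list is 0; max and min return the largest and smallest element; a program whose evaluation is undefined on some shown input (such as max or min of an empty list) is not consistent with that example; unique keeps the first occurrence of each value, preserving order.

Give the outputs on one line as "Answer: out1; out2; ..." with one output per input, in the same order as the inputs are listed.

5; 44; 5; 36; 50; 48

Execution, op by op:
  [1, -12, 5, -40, -47, -32, 0, -10, 37, -41] -> [1, -12, 5, -40] -> 5
  [44, -28, 8, 18, 23] -> [44, -28, 8, 18] -> 44
  [-16, -30, -11, 5, 30, -1, -9, -40, 28, 13] -> [-16, -30, -11, 5] -> 5
  [-45, -7, -32, 36, 47, 5, 29, 44, -23] -> [-45, -7, -32, 36] -> 36
  [50, -29, 31, 29, -7, 41] -> [50, -29, 31, 29] -> 50
  [48, 19, 0, 19, -47, -22, 48, 41, 11, -40] -> [48, 19, 0, 19] -> 48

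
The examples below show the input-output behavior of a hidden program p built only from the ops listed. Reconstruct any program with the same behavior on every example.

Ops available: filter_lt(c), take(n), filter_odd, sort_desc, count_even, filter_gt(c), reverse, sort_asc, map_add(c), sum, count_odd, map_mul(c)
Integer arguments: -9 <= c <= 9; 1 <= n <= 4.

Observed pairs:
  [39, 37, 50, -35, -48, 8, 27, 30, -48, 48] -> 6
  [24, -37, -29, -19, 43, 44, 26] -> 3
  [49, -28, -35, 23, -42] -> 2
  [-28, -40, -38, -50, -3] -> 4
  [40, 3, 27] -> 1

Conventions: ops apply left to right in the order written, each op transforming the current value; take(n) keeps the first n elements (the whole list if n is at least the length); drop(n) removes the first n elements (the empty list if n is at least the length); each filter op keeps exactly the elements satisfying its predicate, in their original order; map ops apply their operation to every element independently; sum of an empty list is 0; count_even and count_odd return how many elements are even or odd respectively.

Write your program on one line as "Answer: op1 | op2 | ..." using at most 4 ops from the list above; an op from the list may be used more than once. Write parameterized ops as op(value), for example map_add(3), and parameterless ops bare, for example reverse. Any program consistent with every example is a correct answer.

map_mul(-3) | sort_desc | map_add(7) | count_odd

Check, running the answer program on each example:
  [39, 37, 50, -35, -48, 8, 27, 30, -48, 48] -> [-117, -111, -150, 105, 144, -24, -81, -90, 144, -144] -> [144, 144, 105, -24, -81, -90, -111, -117, -144, -150] -> [151, 151, 112, -17, -74, -83, -104, -110, -137, -143] -> 6
  [24, -37, -29, -19, 43, 44, 26] -> [-72, 111, 87, 57, -129, -132, -78] -> [111, 87, 57, -72, -78, -129, -132] -> [118, 94, 64, -65, -71, -122, -125] -> 3
  [49, -28, -35, 23, -42] -> [-147, 84, 105, -69, 126] -> [126, 105, 84, -69, -147] -> [133, 112, 91, -62, -140] -> 2
  [-28, -40, -38, -50, -3] -> [84, 120, 114, 150, 9] -> [150, 120, 114, 84, 9] -> [157, 127, 121, 91, 16] -> 4
  [40, 3, 27] -> [-120, -9, -81] -> [-9, -81, -120] -> [-2, -74, -113] -> 1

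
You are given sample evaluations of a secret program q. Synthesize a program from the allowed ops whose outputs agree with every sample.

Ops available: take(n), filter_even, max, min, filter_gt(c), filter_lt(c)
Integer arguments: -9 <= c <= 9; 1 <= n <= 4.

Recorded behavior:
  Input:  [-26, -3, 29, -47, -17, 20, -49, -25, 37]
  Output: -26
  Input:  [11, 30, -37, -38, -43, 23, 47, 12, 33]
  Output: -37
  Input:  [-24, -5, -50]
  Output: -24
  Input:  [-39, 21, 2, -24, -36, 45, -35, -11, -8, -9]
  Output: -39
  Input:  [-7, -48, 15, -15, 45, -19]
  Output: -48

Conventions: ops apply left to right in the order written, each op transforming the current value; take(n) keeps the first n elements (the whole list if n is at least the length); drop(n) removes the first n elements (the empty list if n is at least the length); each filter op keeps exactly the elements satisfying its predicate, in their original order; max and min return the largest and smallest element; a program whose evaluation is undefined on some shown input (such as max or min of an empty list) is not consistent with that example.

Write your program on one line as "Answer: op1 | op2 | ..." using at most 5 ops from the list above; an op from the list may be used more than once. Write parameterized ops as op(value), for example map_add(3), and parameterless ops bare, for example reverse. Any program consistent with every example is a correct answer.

filter_lt(4) | filter_lt(-7) | take(1) | min

Check, running the answer program on each example:
  [-26, -3, 29, -47, -17, 20, -49, -25, 37] -> [-26, -3, -47, -17, -49, -25] -> [-26, -47, -17, -49, -25] -> [-26] -> -26
  [11, 30, -37, -38, -43, 23, 47, 12, 33] -> [-37, -38, -43] -> [-37, -38, -43] -> [-37] -> -37
  [-24, -5, -50] -> [-24, -5, -50] -> [-24, -50] -> [-24] -> -24
  [-39, 21, 2, -24, -36, 45, -35, -11, -8, -9] -> [-39, 2, -24, -36, -35, -11, -8, -9] -> [-39, -24, -36, -35, -11, -8, -9] -> [-39] -> -39
  [-7, -48, 15, -15, 45, -19] -> [-7, -48, -15, -19] -> [-48, -15, -19] -> [-48] -> -48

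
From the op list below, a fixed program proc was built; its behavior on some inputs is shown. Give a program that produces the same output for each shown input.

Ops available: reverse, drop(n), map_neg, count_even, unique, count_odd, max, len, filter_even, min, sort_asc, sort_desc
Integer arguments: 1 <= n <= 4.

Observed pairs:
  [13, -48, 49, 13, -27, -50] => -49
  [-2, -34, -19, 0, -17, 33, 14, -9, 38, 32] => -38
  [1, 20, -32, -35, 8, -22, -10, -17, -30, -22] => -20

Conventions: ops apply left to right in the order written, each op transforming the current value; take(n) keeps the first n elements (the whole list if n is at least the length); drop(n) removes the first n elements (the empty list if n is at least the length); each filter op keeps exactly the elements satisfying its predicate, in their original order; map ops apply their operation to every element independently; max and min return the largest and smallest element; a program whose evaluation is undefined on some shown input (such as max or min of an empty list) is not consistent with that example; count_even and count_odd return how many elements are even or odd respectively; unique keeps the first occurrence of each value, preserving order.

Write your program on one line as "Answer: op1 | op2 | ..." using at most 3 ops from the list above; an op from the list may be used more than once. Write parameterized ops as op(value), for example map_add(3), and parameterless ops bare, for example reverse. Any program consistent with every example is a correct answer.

sort_desc | map_neg | min

Check, running the answer program on each example:
  [13, -48, 49, 13, -27, -50] -> [49, 13, 13, -27, -48, -50] -> [-49, -13, -13, 27, 48, 50] -> -49
  [-2, -34, -19, 0, -17, 33, 14, -9, 38, 32] -> [38, 33, 32, 14, 0, -2, -9, -17, -19, -34] -> [-38, -33, -32, -14, 0, 2, 9, 17, 19, 34] -> -38
  [1, 20, -32, -35, 8, -22, -10, -17, -30, -22] -> [20, 8, 1, -10, -17, -22, -22, -30, -32, -35] -> [-20, -8, -1, 10, 17, 22, 22, 30, 32, 35] -> -20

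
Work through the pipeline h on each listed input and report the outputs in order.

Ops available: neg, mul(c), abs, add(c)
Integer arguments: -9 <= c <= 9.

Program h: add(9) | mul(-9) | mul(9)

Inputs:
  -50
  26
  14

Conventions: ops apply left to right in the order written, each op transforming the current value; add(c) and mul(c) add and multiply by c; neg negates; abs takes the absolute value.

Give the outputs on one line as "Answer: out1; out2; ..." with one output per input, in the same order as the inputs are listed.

3321; -2835; -1863

Execution, op by op:
  -50 -> -41 -> 369 -> 3321
  26 -> 35 -> -315 -> -2835
  14 -> 23 -> -207 -> -1863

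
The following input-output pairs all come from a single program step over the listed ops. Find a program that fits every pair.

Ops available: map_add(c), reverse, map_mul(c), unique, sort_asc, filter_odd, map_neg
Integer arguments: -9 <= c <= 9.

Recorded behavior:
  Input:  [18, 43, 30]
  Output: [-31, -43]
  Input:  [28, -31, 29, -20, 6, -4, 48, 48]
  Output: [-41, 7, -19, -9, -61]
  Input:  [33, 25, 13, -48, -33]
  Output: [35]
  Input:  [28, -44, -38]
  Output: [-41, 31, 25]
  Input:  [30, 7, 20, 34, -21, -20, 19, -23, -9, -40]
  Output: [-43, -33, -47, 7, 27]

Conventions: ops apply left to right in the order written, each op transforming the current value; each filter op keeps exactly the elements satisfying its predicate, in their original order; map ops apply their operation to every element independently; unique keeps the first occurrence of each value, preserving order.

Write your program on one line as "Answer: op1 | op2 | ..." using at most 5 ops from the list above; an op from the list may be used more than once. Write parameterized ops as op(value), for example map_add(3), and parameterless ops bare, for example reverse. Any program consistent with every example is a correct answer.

map_add(8) | map_add(5) | unique | filter_odd | map_neg

Check, running the answer program on each example:
  [18, 43, 30] -> [26, 51, 38] -> [31, 56, 43] -> [31, 56, 43] -> [31, 43] -> [-31, -43]
  [28, -31, 29, -20, 6, -4, 48, 48] -> [36, -23, 37, -12, 14, 4, 56, 56] -> [41, -18, 42, -7, 19, 9, 61, 61] -> [41, -18, 42, -7, 19, 9, 61] -> [41, -7, 19, 9, 61] -> [-41, 7, -19, -9, -61]
  [33, 25, 13, -48, -33] -> [41, 33, 21, -40, -25] -> [46, 38, 26, -35, -20] -> [46, 38, 26, -35, -20] -> [-35] -> [35]
  [28, -44, -38] -> [36, -36, -30] -> [41, -31, -25] -> [41, -31, -25] -> [41, -31, -25] -> [-41, 31, 25]
  [30, 7, 20, 34, -21, -20, 19, -23, -9, -40] -> [38, 15, 28, 42, -13, -12, 27, -15, -1, -32] -> [43, 20, 33, 47, -8, -7, 32, -10, 4, -27] -> [43, 20, 33, 47, -8, -7, 32, -10, 4, -27] -> [43, 33, 47, -7, -27] -> [-43, -33, -47, 7, 27]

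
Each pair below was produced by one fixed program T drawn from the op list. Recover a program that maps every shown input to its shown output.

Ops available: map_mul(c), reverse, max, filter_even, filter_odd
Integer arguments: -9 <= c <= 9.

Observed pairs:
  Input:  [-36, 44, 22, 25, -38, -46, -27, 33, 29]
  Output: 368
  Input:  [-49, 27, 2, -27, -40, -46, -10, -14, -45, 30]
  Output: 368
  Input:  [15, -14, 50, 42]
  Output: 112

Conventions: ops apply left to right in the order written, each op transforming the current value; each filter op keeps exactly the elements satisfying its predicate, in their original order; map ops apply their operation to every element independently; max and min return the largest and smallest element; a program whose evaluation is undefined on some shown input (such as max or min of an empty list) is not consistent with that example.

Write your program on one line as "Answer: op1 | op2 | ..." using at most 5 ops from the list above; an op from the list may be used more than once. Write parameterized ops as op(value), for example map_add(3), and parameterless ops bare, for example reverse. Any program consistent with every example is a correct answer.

filter_even | reverse | map_mul(-8) | max

Check, running the answer program on each example:
  [-36, 44, 22, 25, -38, -46, -27, 33, 29] -> [-36, 44, 22, -38, -46] -> [-46, -38, 22, 44, -36] -> [368, 304, -176, -352, 288] -> 368
  [-49, 27, 2, -27, -40, -46, -10, -14, -45, 30] -> [2, -40, -46, -10, -14, 30] -> [30, -14, -10, -46, -40, 2] -> [-240, 112, 80, 368, 320, -16] -> 368
  [15, -14, 50, 42] -> [-14, 50, 42] -> [42, 50, -14] -> [-336, -400, 112] -> 112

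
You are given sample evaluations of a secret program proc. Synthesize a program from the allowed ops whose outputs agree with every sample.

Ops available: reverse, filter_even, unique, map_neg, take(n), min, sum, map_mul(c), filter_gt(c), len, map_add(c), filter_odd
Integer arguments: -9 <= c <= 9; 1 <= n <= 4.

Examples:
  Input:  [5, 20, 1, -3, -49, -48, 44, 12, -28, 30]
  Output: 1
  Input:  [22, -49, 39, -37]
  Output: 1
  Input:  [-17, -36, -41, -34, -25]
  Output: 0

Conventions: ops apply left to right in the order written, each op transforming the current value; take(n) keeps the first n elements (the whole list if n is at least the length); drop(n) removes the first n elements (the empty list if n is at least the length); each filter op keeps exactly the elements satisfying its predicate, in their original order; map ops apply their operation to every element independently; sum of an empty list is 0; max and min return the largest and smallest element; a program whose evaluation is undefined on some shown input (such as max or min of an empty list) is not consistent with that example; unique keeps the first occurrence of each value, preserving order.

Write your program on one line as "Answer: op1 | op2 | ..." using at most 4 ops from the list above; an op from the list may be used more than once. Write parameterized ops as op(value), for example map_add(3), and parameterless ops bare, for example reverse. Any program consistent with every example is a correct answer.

filter_gt(-8) | take(3) | filter_even | len

Check, running the answer program on each example:
  [5, 20, 1, -3, -49, -48, 44, 12, -28, 30] -> [5, 20, 1, -3, 44, 12, 30] -> [5, 20, 1] -> [20] -> 1
  [22, -49, 39, -37] -> [22, 39] -> [22, 39] -> [22] -> 1
  [-17, -36, -41, -34, -25] -> [] -> [] -> [] -> 0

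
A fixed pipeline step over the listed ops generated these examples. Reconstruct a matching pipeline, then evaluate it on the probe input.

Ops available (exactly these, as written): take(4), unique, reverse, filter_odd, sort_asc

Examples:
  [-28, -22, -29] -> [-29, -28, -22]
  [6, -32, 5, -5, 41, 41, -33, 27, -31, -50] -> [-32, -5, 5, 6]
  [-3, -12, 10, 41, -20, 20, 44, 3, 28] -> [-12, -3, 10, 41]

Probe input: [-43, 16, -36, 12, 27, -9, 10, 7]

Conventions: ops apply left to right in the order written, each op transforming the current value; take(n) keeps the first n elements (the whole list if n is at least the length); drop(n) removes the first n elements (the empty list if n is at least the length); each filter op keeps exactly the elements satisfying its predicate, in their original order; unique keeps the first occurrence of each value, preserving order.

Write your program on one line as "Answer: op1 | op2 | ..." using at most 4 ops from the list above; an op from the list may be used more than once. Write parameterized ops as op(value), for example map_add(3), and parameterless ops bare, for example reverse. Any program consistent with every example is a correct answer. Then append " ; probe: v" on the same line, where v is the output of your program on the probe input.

unique | take(4) | sort_asc ; probe: [-43, -36, 12, 16]

Check, running the answer program on each example:
  [-28, -22, -29] -> [-28, -22, -29] -> [-28, -22, -29] -> [-29, -28, -22]
  [6, -32, 5, -5, 41, 41, -33, 27, -31, -50] -> [6, -32, 5, -5, 41, -33, 27, -31, -50] -> [6, -32, 5, -5] -> [-32, -5, 5, 6]
  [-3, -12, 10, 41, -20, 20, 44, 3, 28] -> [-3, -12, 10, 41, -20, 20, 44, 3, 28] -> [-3, -12, 10, 41] -> [-12, -3, 10, 41]
  probe: [-43, 16, -36, 12, 27, -9, 10, 7] -> [-43, 16, -36, 12, 27, -9, 10, 7] -> [-43, 16, -36, 12] -> [-43, -36, 12, 16]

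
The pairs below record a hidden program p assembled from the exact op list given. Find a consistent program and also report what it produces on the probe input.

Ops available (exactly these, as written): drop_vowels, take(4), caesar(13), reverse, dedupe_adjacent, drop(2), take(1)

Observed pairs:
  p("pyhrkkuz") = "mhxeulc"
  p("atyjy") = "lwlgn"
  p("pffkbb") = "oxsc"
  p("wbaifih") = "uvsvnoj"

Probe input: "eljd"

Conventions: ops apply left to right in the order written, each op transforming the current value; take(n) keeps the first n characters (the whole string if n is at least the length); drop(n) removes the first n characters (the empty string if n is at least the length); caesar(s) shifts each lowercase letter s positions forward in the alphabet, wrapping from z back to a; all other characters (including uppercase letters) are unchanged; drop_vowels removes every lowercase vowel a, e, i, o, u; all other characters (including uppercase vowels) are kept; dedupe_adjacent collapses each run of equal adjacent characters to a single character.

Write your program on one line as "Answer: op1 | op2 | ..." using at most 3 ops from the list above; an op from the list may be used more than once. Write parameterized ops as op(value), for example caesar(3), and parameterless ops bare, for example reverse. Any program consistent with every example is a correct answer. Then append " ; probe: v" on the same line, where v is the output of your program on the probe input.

caesar(13) | dedupe_adjacent | reverse ; probe: "qwyr"

Check, running the answer program on each example:
  "pyhrkkuz" -> "cluexxhm" -> "cluexhm" -> "mhxeulc"
  "atyjy" -> "nglwl" -> "nglwl" -> "lwlgn"
  "pffkbb" -> "cssxoo" -> "csxo" -> "oxsc"
  "wbaifih" -> "jonvsvu" -> "jonvsvu" -> "uvsvnoj"
  probe: "eljd" -> "rywq" -> "rywq" -> "qwyr"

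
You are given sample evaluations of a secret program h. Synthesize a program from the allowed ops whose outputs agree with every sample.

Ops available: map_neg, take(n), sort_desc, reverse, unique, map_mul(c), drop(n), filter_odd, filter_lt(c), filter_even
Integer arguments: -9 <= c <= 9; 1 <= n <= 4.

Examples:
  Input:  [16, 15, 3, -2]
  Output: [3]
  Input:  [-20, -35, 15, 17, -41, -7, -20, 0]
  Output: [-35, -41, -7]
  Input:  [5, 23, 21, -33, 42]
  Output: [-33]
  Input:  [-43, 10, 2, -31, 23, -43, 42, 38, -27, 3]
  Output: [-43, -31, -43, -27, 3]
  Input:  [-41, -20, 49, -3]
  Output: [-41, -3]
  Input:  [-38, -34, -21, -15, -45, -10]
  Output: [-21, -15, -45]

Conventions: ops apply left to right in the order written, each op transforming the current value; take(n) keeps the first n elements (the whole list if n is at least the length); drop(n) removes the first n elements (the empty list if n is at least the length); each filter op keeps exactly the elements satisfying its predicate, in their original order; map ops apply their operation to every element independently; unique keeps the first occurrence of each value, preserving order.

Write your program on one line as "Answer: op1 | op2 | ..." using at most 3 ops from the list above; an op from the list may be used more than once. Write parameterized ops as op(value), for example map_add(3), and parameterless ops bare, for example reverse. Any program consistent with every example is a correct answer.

filter_lt(4) | filter_odd

Check, running the answer program on each example:
  [16, 15, 3, -2] -> [3, -2] -> [3]
  [-20, -35, 15, 17, -41, -7, -20, 0] -> [-20, -35, -41, -7, -20, 0] -> [-35, -41, -7]
  [5, 23, 21, -33, 42] -> [-33] -> [-33]
  [-43, 10, 2, -31, 23, -43, 42, 38, -27, 3] -> [-43, 2, -31, -43, -27, 3] -> [-43, -31, -43, -27, 3]
  [-41, -20, 49, -3] -> [-41, -20, -3] -> [-41, -3]
  [-38, -34, -21, -15, -45, -10] -> [-38, -34, -21, -15, -45, -10] -> [-21, -15, -45]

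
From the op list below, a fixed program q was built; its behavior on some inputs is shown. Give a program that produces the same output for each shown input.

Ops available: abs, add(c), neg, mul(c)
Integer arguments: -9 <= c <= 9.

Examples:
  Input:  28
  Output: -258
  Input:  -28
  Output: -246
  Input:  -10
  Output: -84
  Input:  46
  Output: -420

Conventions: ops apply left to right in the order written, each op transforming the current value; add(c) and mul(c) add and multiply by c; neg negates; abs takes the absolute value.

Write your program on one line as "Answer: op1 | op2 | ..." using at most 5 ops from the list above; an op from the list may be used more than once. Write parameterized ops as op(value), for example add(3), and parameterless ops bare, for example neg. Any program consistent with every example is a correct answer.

mul(-9) | neg | add(6) | abs | neg

Check, running the answer program on each example:
  28 -> -252 -> 252 -> 258 -> 258 -> -258
  -28 -> 252 -> -252 -> -246 -> 246 -> -246
  -10 -> 90 -> -90 -> -84 -> 84 -> -84
  46 -> -414 -> 414 -> 420 -> 420 -> -420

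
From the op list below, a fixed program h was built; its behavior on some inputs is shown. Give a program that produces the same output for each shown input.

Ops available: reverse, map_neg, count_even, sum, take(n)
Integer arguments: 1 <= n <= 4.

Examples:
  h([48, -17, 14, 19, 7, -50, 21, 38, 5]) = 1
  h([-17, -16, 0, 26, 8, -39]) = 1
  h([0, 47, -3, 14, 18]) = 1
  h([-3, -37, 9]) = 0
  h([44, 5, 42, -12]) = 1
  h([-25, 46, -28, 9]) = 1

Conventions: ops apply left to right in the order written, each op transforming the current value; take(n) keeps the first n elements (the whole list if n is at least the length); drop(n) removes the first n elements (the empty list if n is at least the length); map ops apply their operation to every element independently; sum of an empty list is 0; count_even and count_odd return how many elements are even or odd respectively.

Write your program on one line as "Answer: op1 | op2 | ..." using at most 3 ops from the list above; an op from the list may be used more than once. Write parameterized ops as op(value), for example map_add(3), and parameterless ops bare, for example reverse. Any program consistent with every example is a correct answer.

map_neg | take(2) | count_even

Check, running the answer program on each example:
  [48, -17, 14, 19, 7, -50, 21, 38, 5] -> [-48, 17, -14, -19, -7, 50, -21, -38, -5] -> [-48, 17] -> 1
  [-17, -16, 0, 26, 8, -39] -> [17, 16, 0, -26, -8, 39] -> [17, 16] -> 1
  [0, 47, -3, 14, 18] -> [0, -47, 3, -14, -18] -> [0, -47] -> 1
  [-3, -37, 9] -> [3, 37, -9] -> [3, 37] -> 0
  [44, 5, 42, -12] -> [-44, -5, -42, 12] -> [-44, -5] -> 1
  [-25, 46, -28, 9] -> [25, -46, 28, -9] -> [25, -46] -> 1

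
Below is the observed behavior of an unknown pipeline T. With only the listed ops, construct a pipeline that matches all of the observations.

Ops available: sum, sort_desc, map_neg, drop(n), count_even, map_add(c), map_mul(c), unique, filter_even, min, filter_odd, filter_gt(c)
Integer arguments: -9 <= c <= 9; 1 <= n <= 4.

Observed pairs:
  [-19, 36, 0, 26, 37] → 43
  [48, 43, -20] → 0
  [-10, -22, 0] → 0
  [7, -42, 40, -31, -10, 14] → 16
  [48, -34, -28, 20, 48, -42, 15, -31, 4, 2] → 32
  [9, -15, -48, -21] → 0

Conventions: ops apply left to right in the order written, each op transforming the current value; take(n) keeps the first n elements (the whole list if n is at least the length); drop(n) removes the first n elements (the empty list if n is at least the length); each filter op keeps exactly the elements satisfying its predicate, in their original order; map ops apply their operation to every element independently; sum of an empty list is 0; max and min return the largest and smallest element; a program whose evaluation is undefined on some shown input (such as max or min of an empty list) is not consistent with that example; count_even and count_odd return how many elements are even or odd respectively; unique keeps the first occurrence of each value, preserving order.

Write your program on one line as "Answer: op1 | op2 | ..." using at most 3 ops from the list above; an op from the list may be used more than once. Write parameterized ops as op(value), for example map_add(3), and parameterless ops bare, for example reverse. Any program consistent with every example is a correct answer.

map_add(6) | drop(4) | sum

Check, running the answer program on each example:
  [-19, 36, 0, 26, 37] -> [-13, 42, 6, 32, 43] -> [43] -> 43
  [48, 43, -20] -> [54, 49, -14] -> [] -> 0
  [-10, -22, 0] -> [-4, -16, 6] -> [] -> 0
  [7, -42, 40, -31, -10, 14] -> [13, -36, 46, -25, -4, 20] -> [-4, 20] -> 16
  [48, -34, -28, 20, 48, -42, 15, -31, 4, 2] -> [54, -28, -22, 26, 54, -36, 21, -25, 10, 8] -> [54, -36, 21, -25, 10, 8] -> 32
  [9, -15, -48, -21] -> [15, -9, -42, -15] -> [] -> 0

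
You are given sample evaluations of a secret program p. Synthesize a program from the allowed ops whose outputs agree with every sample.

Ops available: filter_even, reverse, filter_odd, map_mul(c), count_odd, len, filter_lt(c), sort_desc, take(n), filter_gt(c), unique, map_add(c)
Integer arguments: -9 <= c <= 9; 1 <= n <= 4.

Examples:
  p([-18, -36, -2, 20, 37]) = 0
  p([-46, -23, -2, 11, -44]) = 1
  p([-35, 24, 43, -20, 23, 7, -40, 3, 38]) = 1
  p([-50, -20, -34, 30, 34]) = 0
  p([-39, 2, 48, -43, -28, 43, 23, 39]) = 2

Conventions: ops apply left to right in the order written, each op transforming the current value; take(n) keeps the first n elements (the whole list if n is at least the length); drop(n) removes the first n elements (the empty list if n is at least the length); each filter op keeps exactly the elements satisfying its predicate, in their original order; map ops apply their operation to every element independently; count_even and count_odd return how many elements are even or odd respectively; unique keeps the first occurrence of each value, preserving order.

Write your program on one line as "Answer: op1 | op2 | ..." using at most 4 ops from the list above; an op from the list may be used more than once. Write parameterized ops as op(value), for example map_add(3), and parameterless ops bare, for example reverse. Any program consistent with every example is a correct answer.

filter_odd | filter_lt(5) | filter_lt(1) | len

Check, running the answer program on each example:
  [-18, -36, -2, 20, 37] -> [37] -> [] -> [] -> 0
  [-46, -23, -2, 11, -44] -> [-23, 11] -> [-23] -> [-23] -> 1
  [-35, 24, 43, -20, 23, 7, -40, 3, 38] -> [-35, 43, 23, 7, 3] -> [-35, 3] -> [-35] -> 1
  [-50, -20, -34, 30, 34] -> [] -> [] -> [] -> 0
  [-39, 2, 48, -43, -28, 43, 23, 39] -> [-39, -43, 43, 23, 39] -> [-39, -43] -> [-39, -43] -> 2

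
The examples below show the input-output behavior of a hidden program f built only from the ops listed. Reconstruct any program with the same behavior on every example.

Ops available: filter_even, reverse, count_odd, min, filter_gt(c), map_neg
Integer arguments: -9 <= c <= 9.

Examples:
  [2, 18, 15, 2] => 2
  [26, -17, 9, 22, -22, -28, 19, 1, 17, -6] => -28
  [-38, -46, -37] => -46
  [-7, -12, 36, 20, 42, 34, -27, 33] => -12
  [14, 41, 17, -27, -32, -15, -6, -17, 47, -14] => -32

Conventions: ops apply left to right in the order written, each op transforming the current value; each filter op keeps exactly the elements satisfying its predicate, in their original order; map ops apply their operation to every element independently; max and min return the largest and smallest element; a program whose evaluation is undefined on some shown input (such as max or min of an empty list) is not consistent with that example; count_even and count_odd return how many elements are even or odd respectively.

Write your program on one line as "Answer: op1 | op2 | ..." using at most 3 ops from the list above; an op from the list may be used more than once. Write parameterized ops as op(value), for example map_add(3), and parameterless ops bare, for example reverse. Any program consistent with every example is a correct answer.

filter_even | reverse | min

Check, running the answer program on each example:
  [2, 18, 15, 2] -> [2, 18, 2] -> [2, 18, 2] -> 2
  [26, -17, 9, 22, -22, -28, 19, 1, 17, -6] -> [26, 22, -22, -28, -6] -> [-6, -28, -22, 22, 26] -> -28
  [-38, -46, -37] -> [-38, -46] -> [-46, -38] -> -46
  [-7, -12, 36, 20, 42, 34, -27, 33] -> [-12, 36, 20, 42, 34] -> [34, 42, 20, 36, -12] -> -12
  [14, 41, 17, -27, -32, -15, -6, -17, 47, -14] -> [14, -32, -6, -14] -> [-14, -6, -32, 14] -> -32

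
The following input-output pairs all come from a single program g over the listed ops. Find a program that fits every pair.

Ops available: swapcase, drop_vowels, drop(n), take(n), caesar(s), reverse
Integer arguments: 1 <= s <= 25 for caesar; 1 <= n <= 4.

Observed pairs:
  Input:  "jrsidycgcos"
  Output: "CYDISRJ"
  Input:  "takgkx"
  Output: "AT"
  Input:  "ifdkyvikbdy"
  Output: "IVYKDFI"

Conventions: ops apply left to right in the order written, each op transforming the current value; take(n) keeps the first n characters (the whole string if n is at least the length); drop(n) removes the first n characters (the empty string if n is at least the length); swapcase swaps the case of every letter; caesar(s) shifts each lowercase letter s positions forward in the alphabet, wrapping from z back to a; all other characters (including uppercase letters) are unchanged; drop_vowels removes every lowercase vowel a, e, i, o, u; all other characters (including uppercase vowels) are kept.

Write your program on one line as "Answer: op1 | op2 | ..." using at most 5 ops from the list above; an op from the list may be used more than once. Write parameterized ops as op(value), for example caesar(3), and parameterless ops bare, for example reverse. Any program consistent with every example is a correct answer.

swapcase | reverse | drop(2) | drop(2)

Check, running the answer program on each example:
  "jrsidycgcos" -> "JRSIDYCGCOS" -> "SOCGCYDISRJ" -> "CGCYDISRJ" -> "CYDISRJ"
  "takgkx" -> "TAKGKX" -> "XKGKAT" -> "GKAT" -> "AT"
  "ifdkyvikbdy" -> "IFDKYVIKBDY" -> "YDBKIVYKDFI" -> "BKIVYKDFI" -> "IVYKDFI"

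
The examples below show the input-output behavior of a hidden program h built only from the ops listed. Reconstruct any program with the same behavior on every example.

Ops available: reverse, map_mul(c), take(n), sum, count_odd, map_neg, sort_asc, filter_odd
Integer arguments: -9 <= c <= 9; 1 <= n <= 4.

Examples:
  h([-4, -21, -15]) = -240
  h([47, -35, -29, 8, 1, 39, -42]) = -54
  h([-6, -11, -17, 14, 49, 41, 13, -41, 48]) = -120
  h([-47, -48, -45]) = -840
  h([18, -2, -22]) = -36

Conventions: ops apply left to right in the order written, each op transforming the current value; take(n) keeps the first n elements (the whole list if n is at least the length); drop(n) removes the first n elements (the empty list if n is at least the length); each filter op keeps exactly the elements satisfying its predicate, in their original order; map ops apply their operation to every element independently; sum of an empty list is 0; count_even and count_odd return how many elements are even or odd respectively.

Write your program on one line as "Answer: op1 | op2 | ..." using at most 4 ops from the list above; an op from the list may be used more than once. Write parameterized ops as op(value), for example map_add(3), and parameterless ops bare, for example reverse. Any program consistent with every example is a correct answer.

take(4) | map_mul(6) | sum

Check, running the answer program on each example:
  [-4, -21, -15] -> [-4, -21, -15] -> [-24, -126, -90] -> -240
  [47, -35, -29, 8, 1, 39, -42] -> [47, -35, -29, 8] -> [282, -210, -174, 48] -> -54
  [-6, -11, -17, 14, 49, 41, 13, -41, 48] -> [-6, -11, -17, 14] -> [-36, -66, -102, 84] -> -120
  [-47, -48, -45] -> [-47, -48, -45] -> [-282, -288, -270] -> -840
  [18, -2, -22] -> [18, -2, -22] -> [108, -12, -132] -> -36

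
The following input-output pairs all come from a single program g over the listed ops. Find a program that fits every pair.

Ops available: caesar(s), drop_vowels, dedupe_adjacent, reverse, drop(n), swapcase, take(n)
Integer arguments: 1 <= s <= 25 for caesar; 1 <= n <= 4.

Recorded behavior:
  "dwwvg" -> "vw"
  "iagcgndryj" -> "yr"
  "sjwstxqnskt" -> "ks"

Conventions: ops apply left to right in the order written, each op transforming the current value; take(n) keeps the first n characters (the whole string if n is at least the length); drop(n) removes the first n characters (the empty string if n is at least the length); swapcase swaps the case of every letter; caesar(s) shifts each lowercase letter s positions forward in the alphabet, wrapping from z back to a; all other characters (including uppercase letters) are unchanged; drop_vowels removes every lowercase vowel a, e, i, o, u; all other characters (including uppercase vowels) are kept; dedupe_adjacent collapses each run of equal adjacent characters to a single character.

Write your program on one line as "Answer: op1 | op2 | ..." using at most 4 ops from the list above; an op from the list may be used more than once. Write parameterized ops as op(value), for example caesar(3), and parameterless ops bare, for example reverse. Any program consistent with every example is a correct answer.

reverse | take(3) | drop(1)

Check, running the answer program on each example:
  "dwwvg" -> "gvwwd" -> "gvw" -> "vw"
  "iagcgndryj" -> "jyrdngcgai" -> "jyr" -> "yr"
  "sjwstxqnskt" -> "tksnqxtswjs" -> "tks" -> "ks"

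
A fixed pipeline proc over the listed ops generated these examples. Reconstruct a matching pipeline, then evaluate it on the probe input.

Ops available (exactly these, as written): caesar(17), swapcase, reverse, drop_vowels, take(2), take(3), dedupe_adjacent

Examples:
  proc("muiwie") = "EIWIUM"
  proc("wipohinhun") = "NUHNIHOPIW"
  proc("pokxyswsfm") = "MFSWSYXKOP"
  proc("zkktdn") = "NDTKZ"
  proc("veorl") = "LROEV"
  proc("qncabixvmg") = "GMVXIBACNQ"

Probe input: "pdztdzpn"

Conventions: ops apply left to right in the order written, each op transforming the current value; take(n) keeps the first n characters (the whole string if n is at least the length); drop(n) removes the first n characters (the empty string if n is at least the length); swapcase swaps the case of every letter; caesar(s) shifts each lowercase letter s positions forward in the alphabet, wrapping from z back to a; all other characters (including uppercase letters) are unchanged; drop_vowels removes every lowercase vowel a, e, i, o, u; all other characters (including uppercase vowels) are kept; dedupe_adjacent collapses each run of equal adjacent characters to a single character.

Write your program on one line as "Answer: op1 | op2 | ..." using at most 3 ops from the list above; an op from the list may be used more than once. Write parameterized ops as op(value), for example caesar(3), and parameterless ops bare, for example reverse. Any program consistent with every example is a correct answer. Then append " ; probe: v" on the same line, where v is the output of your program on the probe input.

dedupe_adjacent | swapcase | reverse ; probe: "NPZDTZDP"

Check, running the answer program on each example:
  "muiwie" -> "muiwie" -> "MUIWIE" -> "EIWIUM"
  "wipohinhun" -> "wipohinhun" -> "WIPOHINHUN" -> "NUHNIHOPIW"
  "pokxyswsfm" -> "pokxyswsfm" -> "POKXYSWSFM" -> "MFSWSYXKOP"
  "zkktdn" -> "zktdn" -> "ZKTDN" -> "NDTKZ"
  "veorl" -> "veorl" -> "VEORL" -> "LROEV"
  "qncabixvmg" -> "qncabixvmg" -> "QNCABIXVMG" -> "GMVXIBACNQ"
  probe: "pdztdzpn" -> "pdztdzpn" -> "PDZTDZPN" -> "NPZDTZDP"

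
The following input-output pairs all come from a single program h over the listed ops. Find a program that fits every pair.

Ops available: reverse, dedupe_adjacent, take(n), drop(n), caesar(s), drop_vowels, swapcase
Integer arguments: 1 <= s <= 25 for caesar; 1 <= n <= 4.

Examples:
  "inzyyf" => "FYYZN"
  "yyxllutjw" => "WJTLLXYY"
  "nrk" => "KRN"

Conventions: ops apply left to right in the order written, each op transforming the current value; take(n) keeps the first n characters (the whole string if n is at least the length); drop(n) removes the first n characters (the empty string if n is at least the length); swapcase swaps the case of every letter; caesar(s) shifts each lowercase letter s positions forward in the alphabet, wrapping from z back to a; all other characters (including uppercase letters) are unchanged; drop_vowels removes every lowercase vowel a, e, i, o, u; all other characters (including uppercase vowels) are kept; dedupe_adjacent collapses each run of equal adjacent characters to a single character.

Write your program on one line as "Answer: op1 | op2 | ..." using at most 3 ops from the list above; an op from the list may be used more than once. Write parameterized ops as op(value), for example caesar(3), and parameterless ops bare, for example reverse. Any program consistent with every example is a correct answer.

drop_vowels | swapcase | reverse

Check, running the answer program on each example:
  "inzyyf" -> "nzyyf" -> "NZYYF" -> "FYYZN"
  "yyxllutjw" -> "yyxlltjw" -> "YYXLLTJW" -> "WJTLLXYY"
  "nrk" -> "nrk" -> "NRK" -> "KRN"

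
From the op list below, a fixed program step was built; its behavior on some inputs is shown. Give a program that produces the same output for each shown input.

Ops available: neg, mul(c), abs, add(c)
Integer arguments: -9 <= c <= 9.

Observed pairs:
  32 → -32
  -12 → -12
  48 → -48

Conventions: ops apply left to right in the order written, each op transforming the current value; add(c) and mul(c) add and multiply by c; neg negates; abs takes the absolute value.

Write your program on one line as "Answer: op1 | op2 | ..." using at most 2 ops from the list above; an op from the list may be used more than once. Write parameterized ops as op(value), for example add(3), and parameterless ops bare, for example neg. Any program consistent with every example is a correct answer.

abs | neg

Check, running the answer program on each example:
  32 -> 32 -> -32
  -12 -> 12 -> -12
  48 -> 48 -> -48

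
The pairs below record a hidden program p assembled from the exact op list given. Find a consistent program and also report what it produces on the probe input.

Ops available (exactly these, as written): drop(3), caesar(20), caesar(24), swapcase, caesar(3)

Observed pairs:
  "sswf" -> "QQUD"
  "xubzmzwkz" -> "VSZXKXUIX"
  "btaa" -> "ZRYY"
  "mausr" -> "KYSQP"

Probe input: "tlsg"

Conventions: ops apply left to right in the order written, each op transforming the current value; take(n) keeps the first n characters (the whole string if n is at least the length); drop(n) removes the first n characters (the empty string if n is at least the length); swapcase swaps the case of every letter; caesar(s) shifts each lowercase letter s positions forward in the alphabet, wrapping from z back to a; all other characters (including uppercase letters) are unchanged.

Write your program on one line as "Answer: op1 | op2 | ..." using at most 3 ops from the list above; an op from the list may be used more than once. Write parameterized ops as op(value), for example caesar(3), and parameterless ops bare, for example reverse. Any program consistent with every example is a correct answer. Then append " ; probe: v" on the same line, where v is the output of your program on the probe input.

caesar(24) | swapcase ; probe: "RJQE"

Check, running the answer program on each example:
  "sswf" -> "qqud" -> "QQUD"
  "xubzmzwkz" -> "vszxkxuix" -> "VSZXKXUIX"
  "btaa" -> "zryy" -> "ZRYY"
  "mausr" -> "kysqp" -> "KYSQP"
  probe: "tlsg" -> "rjqe" -> "RJQE"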